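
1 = 1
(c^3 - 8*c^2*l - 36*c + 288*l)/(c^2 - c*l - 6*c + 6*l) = (c^2 - 8*c*l + 6*c - 48*l)/(c - l)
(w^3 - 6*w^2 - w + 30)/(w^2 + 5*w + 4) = (w^3 - 6*w^2 - w + 30)/(w^2 + 5*w + 4)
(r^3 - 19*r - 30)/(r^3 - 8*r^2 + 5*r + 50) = (r + 3)/(r - 5)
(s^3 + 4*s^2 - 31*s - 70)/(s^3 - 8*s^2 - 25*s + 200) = (s^2 + 9*s + 14)/(s^2 - 3*s - 40)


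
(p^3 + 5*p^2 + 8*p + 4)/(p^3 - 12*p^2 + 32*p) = (p^3 + 5*p^2 + 8*p + 4)/(p*(p^2 - 12*p + 32))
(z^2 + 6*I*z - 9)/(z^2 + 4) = (z^2 + 6*I*z - 9)/(z^2 + 4)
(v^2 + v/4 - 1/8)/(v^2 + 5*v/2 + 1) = (v - 1/4)/(v + 2)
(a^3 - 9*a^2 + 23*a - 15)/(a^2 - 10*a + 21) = (a^2 - 6*a + 5)/(a - 7)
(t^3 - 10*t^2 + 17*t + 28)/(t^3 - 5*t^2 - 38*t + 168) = (t + 1)/(t + 6)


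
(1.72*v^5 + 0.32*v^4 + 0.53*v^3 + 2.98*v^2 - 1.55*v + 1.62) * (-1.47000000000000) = -2.5284*v^5 - 0.4704*v^4 - 0.7791*v^3 - 4.3806*v^2 + 2.2785*v - 2.3814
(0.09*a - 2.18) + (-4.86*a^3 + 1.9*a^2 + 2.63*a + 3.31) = -4.86*a^3 + 1.9*a^2 + 2.72*a + 1.13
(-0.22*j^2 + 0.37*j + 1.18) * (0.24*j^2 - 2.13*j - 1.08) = -0.0528*j^4 + 0.5574*j^3 - 0.2673*j^2 - 2.913*j - 1.2744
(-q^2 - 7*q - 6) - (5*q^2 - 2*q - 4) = -6*q^2 - 5*q - 2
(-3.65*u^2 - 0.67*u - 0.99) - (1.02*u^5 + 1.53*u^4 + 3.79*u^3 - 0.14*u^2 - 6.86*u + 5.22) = -1.02*u^5 - 1.53*u^4 - 3.79*u^3 - 3.51*u^2 + 6.19*u - 6.21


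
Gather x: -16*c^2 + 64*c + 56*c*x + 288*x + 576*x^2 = -16*c^2 + 64*c + 576*x^2 + x*(56*c + 288)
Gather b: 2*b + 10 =2*b + 10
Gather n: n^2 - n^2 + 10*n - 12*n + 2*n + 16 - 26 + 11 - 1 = 0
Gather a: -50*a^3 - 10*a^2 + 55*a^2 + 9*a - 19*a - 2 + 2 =-50*a^3 + 45*a^2 - 10*a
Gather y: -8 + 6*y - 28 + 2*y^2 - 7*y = 2*y^2 - y - 36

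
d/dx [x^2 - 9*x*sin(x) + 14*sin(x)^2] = -9*x*cos(x) + 2*x - 9*sin(x) + 14*sin(2*x)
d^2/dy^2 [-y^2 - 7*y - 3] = -2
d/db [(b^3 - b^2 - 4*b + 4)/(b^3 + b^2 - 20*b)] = 2*(b^4 - 16*b^3 + 6*b^2 - 4*b + 40)/(b^2*(b^4 + 2*b^3 - 39*b^2 - 40*b + 400))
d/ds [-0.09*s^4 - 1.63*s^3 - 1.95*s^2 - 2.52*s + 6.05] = -0.36*s^3 - 4.89*s^2 - 3.9*s - 2.52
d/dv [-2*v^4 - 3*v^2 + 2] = -8*v^3 - 6*v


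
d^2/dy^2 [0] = 0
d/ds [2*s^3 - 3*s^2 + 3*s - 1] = 6*s^2 - 6*s + 3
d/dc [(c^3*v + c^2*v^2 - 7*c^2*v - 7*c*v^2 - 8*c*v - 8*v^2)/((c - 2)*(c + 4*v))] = v*((c - 2)*(c + 4*v)*(3*c^2 + 2*c*v - 14*c - 7*v - 8) + (c - 2)*(-c^3 - c^2*v + 7*c^2 + 7*c*v + 8*c + 8*v) + (c + 4*v)*(-c^3 - c^2*v + 7*c^2 + 7*c*v + 8*c + 8*v))/((c - 2)^2*(c + 4*v)^2)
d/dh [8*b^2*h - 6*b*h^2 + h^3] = 8*b^2 - 12*b*h + 3*h^2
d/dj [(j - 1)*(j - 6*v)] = 2*j - 6*v - 1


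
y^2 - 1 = (y - 1)*(y + 1)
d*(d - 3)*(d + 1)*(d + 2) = d^4 - 7*d^2 - 6*d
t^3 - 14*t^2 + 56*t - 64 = (t - 8)*(t - 4)*(t - 2)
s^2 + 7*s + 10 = (s + 2)*(s + 5)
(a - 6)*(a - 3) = a^2 - 9*a + 18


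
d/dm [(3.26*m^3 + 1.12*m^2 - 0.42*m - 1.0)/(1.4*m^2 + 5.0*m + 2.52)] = (4.564*m^4 + 32.6*m^3 + 30.8336*m^2 + 8.4448*m + 3.9416)/(1.96*m^4 + 14.0*m^3 + 32.056*m^2 + 25.2*m + 6.3504)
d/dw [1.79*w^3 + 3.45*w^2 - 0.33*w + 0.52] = 5.37*w^2 + 6.9*w - 0.33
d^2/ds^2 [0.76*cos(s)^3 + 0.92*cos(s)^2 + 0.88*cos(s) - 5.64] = -1.45*cos(s) - 1.84*cos(2*s) - 1.71*cos(3*s)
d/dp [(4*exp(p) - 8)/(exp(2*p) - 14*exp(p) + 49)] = 4*(-exp(p) - 3)*exp(p)/(exp(3*p) - 21*exp(2*p) + 147*exp(p) - 343)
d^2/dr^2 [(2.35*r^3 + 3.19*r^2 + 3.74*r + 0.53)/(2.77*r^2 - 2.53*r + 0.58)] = (-2.8421709430404e-14*r^5 + 2.8421709430404e-14*r^4 + 124.63818*r^3 - 27.040842*r^2 - 53.594622*r + 18.204342)/(21.253933*r^6 - 58.237311*r^5 + 66.542325*r^4 - 40.582465*r^3 + 13.93305*r^2 - 2.553276*r + 0.195112)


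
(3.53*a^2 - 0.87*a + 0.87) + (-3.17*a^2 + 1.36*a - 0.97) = 0.36*a^2 + 0.49*a - 0.1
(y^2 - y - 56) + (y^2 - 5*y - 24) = 2*y^2 - 6*y - 80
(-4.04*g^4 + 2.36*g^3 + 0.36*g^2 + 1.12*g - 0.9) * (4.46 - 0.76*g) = 3.0704*g^5 - 19.812*g^4 + 10.252*g^3 + 0.7544*g^2 + 5.6792*g - 4.014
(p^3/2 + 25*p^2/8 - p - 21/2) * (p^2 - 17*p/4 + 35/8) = p^5/2 + p^4 - 387*p^3/32 + 475*p^2/64 + 161*p/4 - 735/16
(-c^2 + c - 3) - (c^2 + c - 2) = -2*c^2 - 1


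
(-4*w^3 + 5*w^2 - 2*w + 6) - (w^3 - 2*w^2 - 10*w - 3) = -5*w^3 + 7*w^2 + 8*w + 9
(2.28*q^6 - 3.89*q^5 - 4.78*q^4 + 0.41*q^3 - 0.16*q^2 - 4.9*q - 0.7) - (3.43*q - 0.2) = 2.28*q^6 - 3.89*q^5 - 4.78*q^4 + 0.41*q^3 - 0.16*q^2 - 8.33*q - 0.5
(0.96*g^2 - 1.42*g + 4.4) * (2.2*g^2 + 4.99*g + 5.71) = 2.112*g^4 + 1.6664*g^3 + 8.0758*g^2 + 13.8478*g + 25.124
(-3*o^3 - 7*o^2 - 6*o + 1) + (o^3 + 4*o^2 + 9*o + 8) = -2*o^3 - 3*o^2 + 3*o + 9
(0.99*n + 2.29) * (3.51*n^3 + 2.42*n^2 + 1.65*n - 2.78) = 3.4749*n^4 + 10.4337*n^3 + 7.1753*n^2 + 1.0263*n - 6.3662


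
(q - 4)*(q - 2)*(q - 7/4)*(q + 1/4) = q^4 - 15*q^3/2 + 265*q^2/16 - 75*q/8 - 7/2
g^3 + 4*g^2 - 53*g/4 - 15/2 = (g - 5/2)*(g + 1/2)*(g + 6)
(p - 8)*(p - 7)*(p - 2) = p^3 - 17*p^2 + 86*p - 112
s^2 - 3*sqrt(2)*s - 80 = (s - 8*sqrt(2))*(s + 5*sqrt(2))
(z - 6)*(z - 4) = z^2 - 10*z + 24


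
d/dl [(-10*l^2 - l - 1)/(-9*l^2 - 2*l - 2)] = 11*l*(l + 2)/(81*l^4 + 36*l^3 + 40*l^2 + 8*l + 4)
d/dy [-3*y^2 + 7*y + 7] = 7 - 6*y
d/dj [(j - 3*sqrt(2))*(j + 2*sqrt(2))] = 2*j - sqrt(2)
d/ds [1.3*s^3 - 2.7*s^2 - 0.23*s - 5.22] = 3.9*s^2 - 5.4*s - 0.23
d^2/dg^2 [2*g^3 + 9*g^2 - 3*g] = 12*g + 18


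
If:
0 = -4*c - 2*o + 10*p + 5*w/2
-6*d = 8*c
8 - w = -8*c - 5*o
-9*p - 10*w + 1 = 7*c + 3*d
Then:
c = 97/93 - 811*w/372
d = 811*w/279 - 388/279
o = 343*w/93 - 304/93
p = -143*w/372 - 22/93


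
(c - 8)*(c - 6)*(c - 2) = c^3 - 16*c^2 + 76*c - 96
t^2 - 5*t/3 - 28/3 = (t - 4)*(t + 7/3)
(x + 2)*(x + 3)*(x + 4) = x^3 + 9*x^2 + 26*x + 24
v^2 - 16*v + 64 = (v - 8)^2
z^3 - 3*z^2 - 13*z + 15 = (z - 5)*(z - 1)*(z + 3)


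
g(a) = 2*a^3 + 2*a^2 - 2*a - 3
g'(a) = 6*a^2 + 4*a - 2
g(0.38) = -3.36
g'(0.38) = 0.39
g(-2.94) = -30.66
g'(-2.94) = 38.10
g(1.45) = 4.40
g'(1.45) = 16.42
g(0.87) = -1.91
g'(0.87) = 6.02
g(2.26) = 25.78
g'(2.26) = 37.69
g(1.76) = 10.58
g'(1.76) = 23.63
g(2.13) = 21.14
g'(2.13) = 33.74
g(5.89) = 463.28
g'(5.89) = 229.71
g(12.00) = 3717.00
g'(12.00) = 910.00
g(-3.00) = -33.00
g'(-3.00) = 40.00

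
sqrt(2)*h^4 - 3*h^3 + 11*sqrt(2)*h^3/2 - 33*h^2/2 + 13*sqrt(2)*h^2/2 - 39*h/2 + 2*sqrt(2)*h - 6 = (h + 1/2)*(h + 4)*(h - 3*sqrt(2)/2)*(sqrt(2)*h + sqrt(2))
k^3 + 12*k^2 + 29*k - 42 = (k - 1)*(k + 6)*(k + 7)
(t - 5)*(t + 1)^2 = t^3 - 3*t^2 - 9*t - 5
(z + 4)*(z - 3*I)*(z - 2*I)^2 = z^4 + 4*z^3 - 7*I*z^3 - 16*z^2 - 28*I*z^2 - 64*z + 12*I*z + 48*I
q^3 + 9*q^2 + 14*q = q*(q + 2)*(q + 7)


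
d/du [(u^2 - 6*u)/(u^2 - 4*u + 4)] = 2*(u + 6)/(u^3 - 6*u^2 + 12*u - 8)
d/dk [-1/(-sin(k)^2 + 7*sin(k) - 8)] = (7 - 2*sin(k))*cos(k)/(sin(k)^2 - 7*sin(k) + 8)^2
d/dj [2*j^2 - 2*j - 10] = 4*j - 2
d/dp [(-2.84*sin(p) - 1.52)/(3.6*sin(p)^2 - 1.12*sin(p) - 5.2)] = (10.224*sin(p)^2 + 10.944*sin(p) + 13.0656)*cos(p)/(12.96*sin(p)^4 - 8.064*sin(p)^3 - 36.1856*sin(p)^2 + 11.648*sin(p) + 27.04)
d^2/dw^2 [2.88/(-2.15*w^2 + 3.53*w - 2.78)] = (26.6256*w^2 - 43.71552*w - 2.88*(4.3*w - 3.53)*(8.6*w - 7.06) + 34.42752)/(2.15*w^2 - 3.53*w + 2.78)^3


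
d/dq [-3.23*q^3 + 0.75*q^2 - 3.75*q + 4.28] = -9.69*q^2 + 1.5*q - 3.75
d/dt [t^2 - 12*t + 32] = 2*t - 12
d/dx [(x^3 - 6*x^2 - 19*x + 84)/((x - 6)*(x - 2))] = (x^4 - 16*x^3 + 103*x^2 - 312*x + 444)/(x^4 - 16*x^3 + 88*x^2 - 192*x + 144)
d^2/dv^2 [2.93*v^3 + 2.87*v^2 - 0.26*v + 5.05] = 17.58*v + 5.74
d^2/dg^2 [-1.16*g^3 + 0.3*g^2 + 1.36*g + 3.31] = 0.6 - 6.96*g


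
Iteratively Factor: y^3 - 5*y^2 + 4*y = (y - 1)*(y^2 - 4*y) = (y - 4)*(y - 1)*(y)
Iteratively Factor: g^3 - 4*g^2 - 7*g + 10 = (g - 1)*(g^2 - 3*g - 10) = (g - 5)*(g - 1)*(g + 2)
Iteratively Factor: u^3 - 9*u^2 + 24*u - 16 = (u - 1)*(u^2 - 8*u + 16) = (u - 4)*(u - 1)*(u - 4)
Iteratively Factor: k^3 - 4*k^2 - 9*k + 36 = (k - 4)*(k^2 - 9) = (k - 4)*(k - 3)*(k + 3)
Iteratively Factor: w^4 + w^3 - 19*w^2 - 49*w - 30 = (w - 5)*(w^3 + 6*w^2 + 11*w + 6) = (w - 5)*(w + 2)*(w^2 + 4*w + 3) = (w - 5)*(w + 2)*(w + 3)*(w + 1)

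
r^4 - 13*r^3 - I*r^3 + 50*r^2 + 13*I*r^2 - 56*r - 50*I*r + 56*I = (r - 7)*(r - 4)*(r - 2)*(r - I)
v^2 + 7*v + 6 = (v + 1)*(v + 6)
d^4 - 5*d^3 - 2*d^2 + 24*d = d*(d - 4)*(d - 3)*(d + 2)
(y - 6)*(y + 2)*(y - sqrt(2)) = y^3 - 4*y^2 - sqrt(2)*y^2 - 12*y + 4*sqrt(2)*y + 12*sqrt(2)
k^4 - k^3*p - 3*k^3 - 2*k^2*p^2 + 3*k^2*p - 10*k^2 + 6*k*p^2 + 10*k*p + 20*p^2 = (k - 5)*(k + 2)*(k - 2*p)*(k + p)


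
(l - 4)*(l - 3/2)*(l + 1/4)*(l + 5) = l^4 - l^3/4 - 173*l^2/8 + 197*l/8 + 15/2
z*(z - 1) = z^2 - z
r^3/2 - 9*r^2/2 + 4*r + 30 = (r/2 + 1)*(r - 6)*(r - 5)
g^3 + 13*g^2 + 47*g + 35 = (g + 1)*(g + 5)*(g + 7)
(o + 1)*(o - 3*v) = o^2 - 3*o*v + o - 3*v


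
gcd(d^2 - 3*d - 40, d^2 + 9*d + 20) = d + 5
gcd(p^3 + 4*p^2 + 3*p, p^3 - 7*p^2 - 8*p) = p^2 + p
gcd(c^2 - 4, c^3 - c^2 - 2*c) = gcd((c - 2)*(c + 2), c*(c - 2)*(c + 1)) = c - 2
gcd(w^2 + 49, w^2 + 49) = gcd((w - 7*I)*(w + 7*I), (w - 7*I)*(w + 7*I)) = w^2 + 49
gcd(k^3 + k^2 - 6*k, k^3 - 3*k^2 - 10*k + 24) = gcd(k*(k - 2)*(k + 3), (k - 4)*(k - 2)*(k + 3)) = k^2 + k - 6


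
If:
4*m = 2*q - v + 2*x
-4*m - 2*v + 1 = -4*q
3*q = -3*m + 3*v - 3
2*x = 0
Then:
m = -1/4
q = -1/4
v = 1/2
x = 0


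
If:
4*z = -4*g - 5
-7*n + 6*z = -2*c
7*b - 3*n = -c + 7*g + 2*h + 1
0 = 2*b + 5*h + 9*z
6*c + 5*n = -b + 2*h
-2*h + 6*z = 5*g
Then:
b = -16619/27839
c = 15711/27839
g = -23792/27839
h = 105839/111356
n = -1413/7954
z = -44027/111356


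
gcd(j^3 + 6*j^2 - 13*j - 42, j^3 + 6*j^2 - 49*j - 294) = j + 7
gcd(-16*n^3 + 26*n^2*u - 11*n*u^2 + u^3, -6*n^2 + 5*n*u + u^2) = -n + u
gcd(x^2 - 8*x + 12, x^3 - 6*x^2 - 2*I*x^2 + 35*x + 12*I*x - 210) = x - 6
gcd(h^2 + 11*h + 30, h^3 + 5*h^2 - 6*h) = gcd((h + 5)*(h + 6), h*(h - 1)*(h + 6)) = h + 6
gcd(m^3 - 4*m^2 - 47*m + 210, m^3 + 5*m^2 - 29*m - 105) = m^2 + 2*m - 35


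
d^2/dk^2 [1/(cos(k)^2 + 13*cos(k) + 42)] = (-4*sin(k)^4 + 3*sin(k)^2 + 2379*cos(k)/4 - 39*cos(3*k)/4 + 255)/((cos(k) + 6)^3*(cos(k) + 7)^3)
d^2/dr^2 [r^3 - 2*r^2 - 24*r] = 6*r - 4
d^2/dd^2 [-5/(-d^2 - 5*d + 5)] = 10*(-d^2 - 5*d + (2*d + 5)^2 + 5)/(d^2 + 5*d - 5)^3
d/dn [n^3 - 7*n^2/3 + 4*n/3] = 3*n^2 - 14*n/3 + 4/3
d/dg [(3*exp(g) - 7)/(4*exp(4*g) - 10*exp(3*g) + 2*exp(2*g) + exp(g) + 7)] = (-(3*exp(g) - 7)*(16*exp(3*g) - 30*exp(2*g) + 4*exp(g) + 1) + 12*exp(4*g) - 30*exp(3*g) + 6*exp(2*g) + 3*exp(g) + 21)*exp(g)/(4*exp(4*g) - 10*exp(3*g) + 2*exp(2*g) + exp(g) + 7)^2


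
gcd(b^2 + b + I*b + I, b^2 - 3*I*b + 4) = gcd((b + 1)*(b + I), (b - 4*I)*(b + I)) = b + I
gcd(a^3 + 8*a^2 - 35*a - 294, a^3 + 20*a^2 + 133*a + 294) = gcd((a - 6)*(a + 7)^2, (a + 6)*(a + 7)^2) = a^2 + 14*a + 49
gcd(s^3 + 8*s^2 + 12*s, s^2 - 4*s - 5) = 1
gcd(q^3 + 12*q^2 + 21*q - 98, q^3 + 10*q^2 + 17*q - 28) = q + 7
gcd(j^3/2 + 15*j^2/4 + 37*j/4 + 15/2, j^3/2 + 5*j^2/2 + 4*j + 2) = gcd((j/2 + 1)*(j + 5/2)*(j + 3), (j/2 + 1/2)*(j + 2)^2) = j + 2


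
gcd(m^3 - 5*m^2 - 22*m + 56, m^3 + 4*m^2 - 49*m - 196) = m^2 - 3*m - 28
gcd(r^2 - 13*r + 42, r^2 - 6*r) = r - 6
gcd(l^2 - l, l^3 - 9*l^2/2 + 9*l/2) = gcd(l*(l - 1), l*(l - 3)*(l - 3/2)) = l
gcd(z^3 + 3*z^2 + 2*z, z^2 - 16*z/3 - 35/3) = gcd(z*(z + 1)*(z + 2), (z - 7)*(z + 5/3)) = 1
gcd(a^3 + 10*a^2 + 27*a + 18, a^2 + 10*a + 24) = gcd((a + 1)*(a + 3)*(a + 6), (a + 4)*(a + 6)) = a + 6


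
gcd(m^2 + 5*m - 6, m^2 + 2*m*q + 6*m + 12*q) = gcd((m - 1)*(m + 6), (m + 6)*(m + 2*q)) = m + 6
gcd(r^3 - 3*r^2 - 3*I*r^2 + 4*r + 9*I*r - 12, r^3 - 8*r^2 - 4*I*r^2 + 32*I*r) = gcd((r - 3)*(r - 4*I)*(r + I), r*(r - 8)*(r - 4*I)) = r - 4*I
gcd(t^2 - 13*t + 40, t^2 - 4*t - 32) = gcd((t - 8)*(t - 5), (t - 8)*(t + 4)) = t - 8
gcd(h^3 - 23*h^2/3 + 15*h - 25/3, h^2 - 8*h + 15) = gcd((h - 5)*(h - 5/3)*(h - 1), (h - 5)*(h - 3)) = h - 5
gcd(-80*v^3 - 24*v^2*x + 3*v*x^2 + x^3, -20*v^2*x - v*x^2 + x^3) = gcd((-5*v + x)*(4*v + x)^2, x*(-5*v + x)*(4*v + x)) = -20*v^2 - v*x + x^2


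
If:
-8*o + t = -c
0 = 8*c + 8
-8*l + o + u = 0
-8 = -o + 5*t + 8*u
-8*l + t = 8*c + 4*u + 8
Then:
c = -1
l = -125/2008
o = -73/251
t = -333/251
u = -52/251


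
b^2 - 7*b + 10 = (b - 5)*(b - 2)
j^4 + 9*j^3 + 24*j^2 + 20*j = j*(j + 2)^2*(j + 5)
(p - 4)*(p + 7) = p^2 + 3*p - 28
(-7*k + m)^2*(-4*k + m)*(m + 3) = -196*k^3*m - 588*k^3 + 105*k^2*m^2 + 315*k^2*m - 18*k*m^3 - 54*k*m^2 + m^4 + 3*m^3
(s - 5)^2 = s^2 - 10*s + 25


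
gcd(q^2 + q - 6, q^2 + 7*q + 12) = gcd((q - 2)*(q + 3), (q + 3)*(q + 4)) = q + 3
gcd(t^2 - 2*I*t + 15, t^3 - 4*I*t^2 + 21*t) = t + 3*I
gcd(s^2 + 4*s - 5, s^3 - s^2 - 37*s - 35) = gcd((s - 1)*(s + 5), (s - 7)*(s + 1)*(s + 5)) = s + 5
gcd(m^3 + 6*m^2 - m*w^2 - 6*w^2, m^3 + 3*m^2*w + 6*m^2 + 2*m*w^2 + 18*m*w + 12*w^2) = m^2 + m*w + 6*m + 6*w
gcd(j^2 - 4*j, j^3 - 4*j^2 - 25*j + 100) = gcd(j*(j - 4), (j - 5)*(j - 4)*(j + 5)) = j - 4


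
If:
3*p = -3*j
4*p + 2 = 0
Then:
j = 1/2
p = -1/2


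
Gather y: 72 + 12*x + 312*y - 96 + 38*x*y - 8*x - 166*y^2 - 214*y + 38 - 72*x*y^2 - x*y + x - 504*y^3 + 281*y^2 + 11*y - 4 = 5*x - 504*y^3 + y^2*(115 - 72*x) + y*(37*x + 109) + 10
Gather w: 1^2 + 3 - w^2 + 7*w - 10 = -w^2 + 7*w - 6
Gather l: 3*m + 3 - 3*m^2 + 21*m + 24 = -3*m^2 + 24*m + 27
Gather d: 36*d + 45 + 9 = 36*d + 54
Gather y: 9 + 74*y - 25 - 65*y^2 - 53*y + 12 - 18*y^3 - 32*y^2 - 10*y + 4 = -18*y^3 - 97*y^2 + 11*y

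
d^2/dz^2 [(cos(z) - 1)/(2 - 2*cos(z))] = 0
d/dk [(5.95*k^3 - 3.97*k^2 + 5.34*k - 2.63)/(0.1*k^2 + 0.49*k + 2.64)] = (0.595*k^4 + 5.831*k^3 + 44.6447*k^2 - 20.4356*k + 15.3863)/(0.01*k^4 + 0.098*k^3 + 0.7681*k^2 + 2.5872*k + 6.9696)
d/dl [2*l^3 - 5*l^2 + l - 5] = 6*l^2 - 10*l + 1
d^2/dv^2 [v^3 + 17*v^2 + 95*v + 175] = 6*v + 34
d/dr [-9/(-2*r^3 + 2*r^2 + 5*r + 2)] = 9*(-6*r^2 + 4*r + 5)/(-2*r^3 + 2*r^2 + 5*r + 2)^2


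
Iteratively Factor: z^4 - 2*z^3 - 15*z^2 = (z - 5)*(z^3 + 3*z^2) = z*(z - 5)*(z^2 + 3*z) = z*(z - 5)*(z + 3)*(z)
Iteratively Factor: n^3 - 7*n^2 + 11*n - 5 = (n - 1)*(n^2 - 6*n + 5) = (n - 5)*(n - 1)*(n - 1)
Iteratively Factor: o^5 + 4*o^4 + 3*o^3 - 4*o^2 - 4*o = (o)*(o^4 + 4*o^3 + 3*o^2 - 4*o - 4) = o*(o + 1)*(o^3 + 3*o^2 - 4) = o*(o + 1)*(o + 2)*(o^2 + o - 2) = o*(o - 1)*(o + 1)*(o + 2)*(o + 2)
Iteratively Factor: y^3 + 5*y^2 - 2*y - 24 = (y + 3)*(y^2 + 2*y - 8) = (y - 2)*(y + 3)*(y + 4)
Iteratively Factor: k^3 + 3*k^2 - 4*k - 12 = (k + 2)*(k^2 + k - 6) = (k + 2)*(k + 3)*(k - 2)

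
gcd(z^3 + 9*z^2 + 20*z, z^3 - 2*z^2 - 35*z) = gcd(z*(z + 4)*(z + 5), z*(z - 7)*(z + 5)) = z^2 + 5*z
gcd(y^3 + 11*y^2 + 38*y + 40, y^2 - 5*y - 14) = y + 2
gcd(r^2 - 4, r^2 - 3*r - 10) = r + 2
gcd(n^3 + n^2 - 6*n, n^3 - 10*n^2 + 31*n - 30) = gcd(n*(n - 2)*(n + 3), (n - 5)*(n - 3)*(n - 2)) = n - 2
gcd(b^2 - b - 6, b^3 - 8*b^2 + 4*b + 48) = b + 2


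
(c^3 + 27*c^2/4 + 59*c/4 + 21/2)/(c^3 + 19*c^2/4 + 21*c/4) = (c + 2)/c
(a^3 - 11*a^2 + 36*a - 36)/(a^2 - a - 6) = (a^2 - 8*a + 12)/(a + 2)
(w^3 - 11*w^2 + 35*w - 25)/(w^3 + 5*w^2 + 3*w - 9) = (w^2 - 10*w + 25)/(w^2 + 6*w + 9)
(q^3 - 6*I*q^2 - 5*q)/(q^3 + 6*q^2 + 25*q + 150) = q*(q - I)/(q^2 + q*(6 + 5*I) + 30*I)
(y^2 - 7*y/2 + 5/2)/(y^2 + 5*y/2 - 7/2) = (2*y - 5)/(2*y + 7)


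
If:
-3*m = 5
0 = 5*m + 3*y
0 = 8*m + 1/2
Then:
No Solution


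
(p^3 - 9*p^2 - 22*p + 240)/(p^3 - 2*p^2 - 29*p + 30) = (p - 8)/(p - 1)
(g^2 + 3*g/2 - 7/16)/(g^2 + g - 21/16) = (4*g - 1)/(4*g - 3)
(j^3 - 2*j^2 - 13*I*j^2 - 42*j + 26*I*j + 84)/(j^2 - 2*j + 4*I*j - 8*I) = (j^2 - 13*I*j - 42)/(j + 4*I)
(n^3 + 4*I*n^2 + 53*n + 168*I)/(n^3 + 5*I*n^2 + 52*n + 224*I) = (n + 3*I)/(n + 4*I)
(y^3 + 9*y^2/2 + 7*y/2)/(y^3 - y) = (y + 7/2)/(y - 1)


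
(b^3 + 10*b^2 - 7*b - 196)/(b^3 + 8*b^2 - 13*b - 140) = (b + 7)/(b + 5)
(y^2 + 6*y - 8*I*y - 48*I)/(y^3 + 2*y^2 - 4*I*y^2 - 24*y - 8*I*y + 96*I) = (y - 8*I)/(y^2 - 4*y*(1 + I) + 16*I)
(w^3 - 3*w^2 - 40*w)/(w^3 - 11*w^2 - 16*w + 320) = w/(w - 8)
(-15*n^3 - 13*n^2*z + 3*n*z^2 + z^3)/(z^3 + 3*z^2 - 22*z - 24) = (-15*n^3 - 13*n^2*z + 3*n*z^2 + z^3)/(z^3 + 3*z^2 - 22*z - 24)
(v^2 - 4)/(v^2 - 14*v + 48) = (v^2 - 4)/(v^2 - 14*v + 48)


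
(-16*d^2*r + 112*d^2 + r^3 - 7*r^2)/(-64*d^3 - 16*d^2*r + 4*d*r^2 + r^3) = (r - 7)/(4*d + r)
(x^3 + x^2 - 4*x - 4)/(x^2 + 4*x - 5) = (x^3 + x^2 - 4*x - 4)/(x^2 + 4*x - 5)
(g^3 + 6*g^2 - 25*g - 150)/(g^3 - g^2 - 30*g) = (g^2 + g - 30)/(g*(g - 6))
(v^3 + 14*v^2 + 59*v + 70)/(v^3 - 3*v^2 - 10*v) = (v^2 + 12*v + 35)/(v*(v - 5))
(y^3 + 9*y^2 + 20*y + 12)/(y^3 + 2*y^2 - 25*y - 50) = (y^2 + 7*y + 6)/(y^2 - 25)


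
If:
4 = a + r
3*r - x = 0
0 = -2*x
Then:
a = 4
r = 0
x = 0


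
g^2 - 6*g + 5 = (g - 5)*(g - 1)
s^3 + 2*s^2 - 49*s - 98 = (s - 7)*(s + 2)*(s + 7)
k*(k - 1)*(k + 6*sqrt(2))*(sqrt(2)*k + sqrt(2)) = sqrt(2)*k^4 + 12*k^3 - sqrt(2)*k^2 - 12*k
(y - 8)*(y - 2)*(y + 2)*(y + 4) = y^4 - 4*y^3 - 36*y^2 + 16*y + 128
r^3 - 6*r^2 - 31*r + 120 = (r - 8)*(r - 3)*(r + 5)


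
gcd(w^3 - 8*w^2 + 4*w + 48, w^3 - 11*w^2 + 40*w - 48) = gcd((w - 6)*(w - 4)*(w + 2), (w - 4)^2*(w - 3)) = w - 4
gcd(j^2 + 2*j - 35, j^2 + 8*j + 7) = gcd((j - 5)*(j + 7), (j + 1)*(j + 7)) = j + 7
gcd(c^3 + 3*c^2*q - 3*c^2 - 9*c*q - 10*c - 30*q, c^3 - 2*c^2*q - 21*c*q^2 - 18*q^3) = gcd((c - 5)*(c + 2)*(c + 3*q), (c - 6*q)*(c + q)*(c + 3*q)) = c + 3*q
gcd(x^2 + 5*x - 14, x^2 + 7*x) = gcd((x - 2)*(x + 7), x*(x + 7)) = x + 7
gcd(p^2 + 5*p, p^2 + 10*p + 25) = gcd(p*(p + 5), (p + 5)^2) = p + 5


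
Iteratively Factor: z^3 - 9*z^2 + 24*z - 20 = (z - 2)*(z^2 - 7*z + 10) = (z - 5)*(z - 2)*(z - 2)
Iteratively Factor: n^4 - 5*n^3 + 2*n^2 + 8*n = (n)*(n^3 - 5*n^2 + 2*n + 8) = n*(n - 4)*(n^2 - n - 2) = n*(n - 4)*(n + 1)*(n - 2)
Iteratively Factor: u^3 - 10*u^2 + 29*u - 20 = (u - 1)*(u^2 - 9*u + 20) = (u - 5)*(u - 1)*(u - 4)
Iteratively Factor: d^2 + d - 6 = (d - 2)*(d + 3)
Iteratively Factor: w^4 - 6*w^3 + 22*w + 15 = (w - 5)*(w^3 - w^2 - 5*w - 3) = (w - 5)*(w - 3)*(w^2 + 2*w + 1) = (w - 5)*(w - 3)*(w + 1)*(w + 1)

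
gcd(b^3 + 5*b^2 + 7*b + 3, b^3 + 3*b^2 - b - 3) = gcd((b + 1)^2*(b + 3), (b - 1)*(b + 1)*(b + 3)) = b^2 + 4*b + 3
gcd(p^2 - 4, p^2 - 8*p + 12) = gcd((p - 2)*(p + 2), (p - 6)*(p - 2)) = p - 2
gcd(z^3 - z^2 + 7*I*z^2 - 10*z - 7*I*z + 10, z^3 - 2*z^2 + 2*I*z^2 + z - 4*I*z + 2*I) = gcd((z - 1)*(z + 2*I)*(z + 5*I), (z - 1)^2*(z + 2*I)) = z^2 + z*(-1 + 2*I) - 2*I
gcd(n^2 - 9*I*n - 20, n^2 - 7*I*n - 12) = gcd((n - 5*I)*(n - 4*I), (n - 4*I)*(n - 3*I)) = n - 4*I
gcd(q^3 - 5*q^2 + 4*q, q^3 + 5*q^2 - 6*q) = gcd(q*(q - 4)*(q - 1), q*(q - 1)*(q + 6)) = q^2 - q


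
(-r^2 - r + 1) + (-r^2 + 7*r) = -2*r^2 + 6*r + 1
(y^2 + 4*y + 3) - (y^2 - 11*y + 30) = 15*y - 27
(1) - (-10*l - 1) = 10*l + 2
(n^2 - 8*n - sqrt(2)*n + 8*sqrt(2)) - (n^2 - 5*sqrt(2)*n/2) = -8*n + 3*sqrt(2)*n/2 + 8*sqrt(2)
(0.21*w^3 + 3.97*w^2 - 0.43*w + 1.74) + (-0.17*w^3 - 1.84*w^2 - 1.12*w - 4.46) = 0.04*w^3 + 2.13*w^2 - 1.55*w - 2.72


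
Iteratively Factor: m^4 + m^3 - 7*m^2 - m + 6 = (m + 3)*(m^3 - 2*m^2 - m + 2) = (m - 2)*(m + 3)*(m^2 - 1) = (m - 2)*(m + 1)*(m + 3)*(m - 1)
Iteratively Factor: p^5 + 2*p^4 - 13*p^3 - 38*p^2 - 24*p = (p + 2)*(p^4 - 13*p^2 - 12*p) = (p + 2)*(p + 3)*(p^3 - 3*p^2 - 4*p) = p*(p + 2)*(p + 3)*(p^2 - 3*p - 4) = p*(p - 4)*(p + 2)*(p + 3)*(p + 1)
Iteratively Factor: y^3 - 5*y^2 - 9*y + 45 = (y + 3)*(y^2 - 8*y + 15) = (y - 3)*(y + 3)*(y - 5)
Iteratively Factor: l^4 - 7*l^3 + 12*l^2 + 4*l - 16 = (l + 1)*(l^3 - 8*l^2 + 20*l - 16) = (l - 2)*(l + 1)*(l^2 - 6*l + 8) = (l - 4)*(l - 2)*(l + 1)*(l - 2)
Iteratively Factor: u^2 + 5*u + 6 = (u + 2)*(u + 3)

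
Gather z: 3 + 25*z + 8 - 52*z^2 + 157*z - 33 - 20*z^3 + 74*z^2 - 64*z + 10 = -20*z^3 + 22*z^2 + 118*z - 12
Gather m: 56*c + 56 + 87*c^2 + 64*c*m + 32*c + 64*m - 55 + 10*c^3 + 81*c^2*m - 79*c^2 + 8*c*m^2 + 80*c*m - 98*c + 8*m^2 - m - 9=10*c^3 + 8*c^2 - 10*c + m^2*(8*c + 8) + m*(81*c^2 + 144*c + 63) - 8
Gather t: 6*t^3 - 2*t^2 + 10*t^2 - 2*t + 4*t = 6*t^3 + 8*t^2 + 2*t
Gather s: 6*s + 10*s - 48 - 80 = 16*s - 128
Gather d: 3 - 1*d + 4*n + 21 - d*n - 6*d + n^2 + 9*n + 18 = d*(-n - 7) + n^2 + 13*n + 42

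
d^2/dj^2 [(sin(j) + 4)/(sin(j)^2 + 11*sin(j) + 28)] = (7*sin(j) + cos(j)^2 + 1)/(sin(j) + 7)^3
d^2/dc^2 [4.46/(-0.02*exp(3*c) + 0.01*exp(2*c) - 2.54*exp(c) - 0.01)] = (-4.46*(0.06*exp(2*c) - 0.02*exp(c) + 2.54)*(0.12*exp(2*c) - 0.04*exp(c) + 5.08)*exp(c) + (0.8028*exp(2*c) - 0.1784*exp(c) + 11.3284)*(0.02*exp(3*c) - 0.01*exp(2*c) + 2.54*exp(c) + 0.01))*exp(c)/(0.02*exp(3*c) - 0.01*exp(2*c) + 2.54*exp(c) + 0.01)^3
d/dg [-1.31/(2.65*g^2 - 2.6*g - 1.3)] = (6.943*g - 3.406)/(-2.65*g^2 + 2.6*g + 1.3)^2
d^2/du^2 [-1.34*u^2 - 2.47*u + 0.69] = -2.68000000000000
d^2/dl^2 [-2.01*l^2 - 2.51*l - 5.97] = -4.02000000000000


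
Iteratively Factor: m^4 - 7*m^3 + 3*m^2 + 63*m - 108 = (m - 4)*(m^3 - 3*m^2 - 9*m + 27) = (m - 4)*(m + 3)*(m^2 - 6*m + 9) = (m - 4)*(m - 3)*(m + 3)*(m - 3)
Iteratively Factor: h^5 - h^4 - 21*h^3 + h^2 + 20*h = (h)*(h^4 - h^3 - 21*h^2 + h + 20) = h*(h - 5)*(h^3 + 4*h^2 - h - 4) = h*(h - 5)*(h + 1)*(h^2 + 3*h - 4) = h*(h - 5)*(h + 1)*(h + 4)*(h - 1)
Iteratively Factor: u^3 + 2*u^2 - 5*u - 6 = (u - 2)*(u^2 + 4*u + 3) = (u - 2)*(u + 3)*(u + 1)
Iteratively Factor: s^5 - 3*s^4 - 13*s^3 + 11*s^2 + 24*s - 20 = (s + 2)*(s^4 - 5*s^3 - 3*s^2 + 17*s - 10) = (s - 5)*(s + 2)*(s^3 - 3*s + 2) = (s - 5)*(s - 1)*(s + 2)*(s^2 + s - 2) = (s - 5)*(s - 1)^2*(s + 2)*(s + 2)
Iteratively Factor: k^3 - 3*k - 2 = (k + 1)*(k^2 - k - 2) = (k + 1)^2*(k - 2)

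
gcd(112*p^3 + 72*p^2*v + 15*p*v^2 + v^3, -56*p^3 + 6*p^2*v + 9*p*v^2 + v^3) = 28*p^2 + 11*p*v + v^2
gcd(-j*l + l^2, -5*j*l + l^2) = l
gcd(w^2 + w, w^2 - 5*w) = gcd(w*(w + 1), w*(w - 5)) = w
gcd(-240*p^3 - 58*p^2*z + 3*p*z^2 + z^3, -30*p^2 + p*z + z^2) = 6*p + z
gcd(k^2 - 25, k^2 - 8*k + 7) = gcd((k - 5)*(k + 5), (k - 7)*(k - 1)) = 1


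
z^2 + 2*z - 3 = (z - 1)*(z + 3)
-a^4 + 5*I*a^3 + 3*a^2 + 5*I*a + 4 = (a - 4*I)*(a + I)*(I*a + 1)^2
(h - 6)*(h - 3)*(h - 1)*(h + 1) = h^4 - 9*h^3 + 17*h^2 + 9*h - 18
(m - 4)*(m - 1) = m^2 - 5*m + 4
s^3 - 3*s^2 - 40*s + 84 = (s - 7)*(s - 2)*(s + 6)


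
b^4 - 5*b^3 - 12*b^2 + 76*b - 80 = (b - 5)*(b - 2)^2*(b + 4)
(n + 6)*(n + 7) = n^2 + 13*n + 42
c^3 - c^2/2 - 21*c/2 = c*(c - 7/2)*(c + 3)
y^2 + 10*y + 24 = (y + 4)*(y + 6)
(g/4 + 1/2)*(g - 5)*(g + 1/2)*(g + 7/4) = g^4/4 - 3*g^3/16 - 127*g^2/32 - 201*g/32 - 35/16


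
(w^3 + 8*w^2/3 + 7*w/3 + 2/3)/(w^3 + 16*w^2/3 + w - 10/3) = (3*w^2 + 5*w + 2)/(3*w^2 + 13*w - 10)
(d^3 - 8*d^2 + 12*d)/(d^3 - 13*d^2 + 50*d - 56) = d*(d - 6)/(d^2 - 11*d + 28)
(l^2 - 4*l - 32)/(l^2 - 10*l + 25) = (l^2 - 4*l - 32)/(l^2 - 10*l + 25)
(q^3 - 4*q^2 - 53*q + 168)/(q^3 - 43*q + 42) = (q^2 - 11*q + 24)/(q^2 - 7*q + 6)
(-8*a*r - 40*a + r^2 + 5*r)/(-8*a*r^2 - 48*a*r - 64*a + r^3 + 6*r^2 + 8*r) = (r + 5)/(r^2 + 6*r + 8)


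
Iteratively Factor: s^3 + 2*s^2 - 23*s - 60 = (s - 5)*(s^2 + 7*s + 12) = (s - 5)*(s + 4)*(s + 3)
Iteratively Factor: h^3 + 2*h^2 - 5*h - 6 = (h + 3)*(h^2 - h - 2) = (h + 1)*(h + 3)*(h - 2)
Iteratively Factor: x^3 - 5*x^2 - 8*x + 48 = (x - 4)*(x^2 - x - 12) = (x - 4)*(x + 3)*(x - 4)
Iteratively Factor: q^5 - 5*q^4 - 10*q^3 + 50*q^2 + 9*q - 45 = (q - 3)*(q^4 - 2*q^3 - 16*q^2 + 2*q + 15) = (q - 3)*(q + 3)*(q^3 - 5*q^2 - q + 5) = (q - 5)*(q - 3)*(q + 3)*(q^2 - 1) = (q - 5)*(q - 3)*(q - 1)*(q + 3)*(q + 1)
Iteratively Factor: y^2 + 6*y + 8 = (y + 4)*(y + 2)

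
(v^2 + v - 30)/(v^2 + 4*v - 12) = (v - 5)/(v - 2)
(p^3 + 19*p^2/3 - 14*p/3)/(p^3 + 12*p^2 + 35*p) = (p - 2/3)/(p + 5)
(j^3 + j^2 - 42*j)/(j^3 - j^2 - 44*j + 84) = j/(j - 2)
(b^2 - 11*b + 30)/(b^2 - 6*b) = (b - 5)/b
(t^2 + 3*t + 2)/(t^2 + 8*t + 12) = (t + 1)/(t + 6)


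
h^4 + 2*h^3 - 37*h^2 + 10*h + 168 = (h - 4)*(h - 3)*(h + 2)*(h + 7)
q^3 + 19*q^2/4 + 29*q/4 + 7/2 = (q + 1)*(q + 7/4)*(q + 2)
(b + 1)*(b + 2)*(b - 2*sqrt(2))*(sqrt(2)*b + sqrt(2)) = sqrt(2)*b^4 - 4*b^3 + 4*sqrt(2)*b^3 - 16*b^2 + 5*sqrt(2)*b^2 - 20*b + 2*sqrt(2)*b - 8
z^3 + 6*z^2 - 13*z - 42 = (z - 3)*(z + 2)*(z + 7)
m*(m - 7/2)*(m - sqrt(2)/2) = m^3 - 7*m^2/2 - sqrt(2)*m^2/2 + 7*sqrt(2)*m/4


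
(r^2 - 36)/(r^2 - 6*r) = (r + 6)/r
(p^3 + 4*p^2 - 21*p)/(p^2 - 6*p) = (p^2 + 4*p - 21)/(p - 6)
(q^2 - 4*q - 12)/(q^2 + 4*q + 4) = (q - 6)/(q + 2)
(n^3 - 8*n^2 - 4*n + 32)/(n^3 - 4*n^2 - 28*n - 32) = (n - 2)/(n + 2)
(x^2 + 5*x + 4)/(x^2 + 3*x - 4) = (x + 1)/(x - 1)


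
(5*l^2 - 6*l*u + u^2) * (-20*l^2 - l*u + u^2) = -100*l^4 + 115*l^3*u - 9*l^2*u^2 - 7*l*u^3 + u^4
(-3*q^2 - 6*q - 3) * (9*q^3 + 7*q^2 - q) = -27*q^5 - 75*q^4 - 66*q^3 - 15*q^2 + 3*q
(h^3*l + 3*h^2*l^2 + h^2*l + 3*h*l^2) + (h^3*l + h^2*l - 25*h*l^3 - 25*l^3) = 2*h^3*l + 3*h^2*l^2 + 2*h^2*l - 25*h*l^3 + 3*h*l^2 - 25*l^3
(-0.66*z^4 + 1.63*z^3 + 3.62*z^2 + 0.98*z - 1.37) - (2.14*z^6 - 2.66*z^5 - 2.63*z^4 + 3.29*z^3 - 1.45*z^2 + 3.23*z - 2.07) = -2.14*z^6 + 2.66*z^5 + 1.97*z^4 - 1.66*z^3 + 5.07*z^2 - 2.25*z + 0.7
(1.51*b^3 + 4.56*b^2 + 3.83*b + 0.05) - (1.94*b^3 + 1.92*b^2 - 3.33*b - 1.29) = -0.43*b^3 + 2.64*b^2 + 7.16*b + 1.34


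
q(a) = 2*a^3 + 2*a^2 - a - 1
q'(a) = 6*a^2 + 4*a - 1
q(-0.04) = -0.96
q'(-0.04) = -1.15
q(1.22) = 4.39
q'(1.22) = 12.81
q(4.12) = 168.70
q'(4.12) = 117.33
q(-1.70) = -3.35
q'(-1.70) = 9.54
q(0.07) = -1.06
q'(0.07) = -0.69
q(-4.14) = -104.50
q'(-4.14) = 85.28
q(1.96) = 19.78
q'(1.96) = 29.89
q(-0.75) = 0.03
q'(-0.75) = -0.62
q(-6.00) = -355.00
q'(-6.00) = 191.00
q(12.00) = 3731.00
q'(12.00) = 911.00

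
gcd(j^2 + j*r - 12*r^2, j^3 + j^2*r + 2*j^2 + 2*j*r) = 1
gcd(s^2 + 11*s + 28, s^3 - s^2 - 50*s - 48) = 1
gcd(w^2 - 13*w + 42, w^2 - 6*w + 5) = 1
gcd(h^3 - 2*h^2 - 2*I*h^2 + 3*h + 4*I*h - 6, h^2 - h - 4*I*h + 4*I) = 1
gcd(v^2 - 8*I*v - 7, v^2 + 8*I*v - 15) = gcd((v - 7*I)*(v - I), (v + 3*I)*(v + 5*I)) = 1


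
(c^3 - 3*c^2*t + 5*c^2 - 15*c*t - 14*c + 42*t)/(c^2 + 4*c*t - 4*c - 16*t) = (c^3 - 3*c^2*t + 5*c^2 - 15*c*t - 14*c + 42*t)/(c^2 + 4*c*t - 4*c - 16*t)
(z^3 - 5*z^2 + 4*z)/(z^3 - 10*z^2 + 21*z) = (z^2 - 5*z + 4)/(z^2 - 10*z + 21)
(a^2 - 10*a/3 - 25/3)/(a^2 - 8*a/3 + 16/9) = 3*(3*a^2 - 10*a - 25)/(9*a^2 - 24*a + 16)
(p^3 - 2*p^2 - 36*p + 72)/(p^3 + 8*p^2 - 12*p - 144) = (p^2 - 8*p + 12)/(p^2 + 2*p - 24)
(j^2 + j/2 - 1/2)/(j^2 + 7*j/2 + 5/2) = (2*j - 1)/(2*j + 5)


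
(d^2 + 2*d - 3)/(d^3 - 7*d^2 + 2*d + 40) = (d^2 + 2*d - 3)/(d^3 - 7*d^2 + 2*d + 40)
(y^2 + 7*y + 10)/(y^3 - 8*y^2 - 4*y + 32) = (y + 5)/(y^2 - 10*y + 16)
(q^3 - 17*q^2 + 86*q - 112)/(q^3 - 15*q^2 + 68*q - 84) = (q - 8)/(q - 6)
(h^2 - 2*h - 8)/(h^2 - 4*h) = (h + 2)/h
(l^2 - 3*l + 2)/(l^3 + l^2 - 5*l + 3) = (l - 2)/(l^2 + 2*l - 3)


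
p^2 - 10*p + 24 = (p - 6)*(p - 4)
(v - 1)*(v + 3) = v^2 + 2*v - 3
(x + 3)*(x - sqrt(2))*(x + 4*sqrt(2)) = x^3 + 3*x^2 + 3*sqrt(2)*x^2 - 8*x + 9*sqrt(2)*x - 24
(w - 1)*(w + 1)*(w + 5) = w^3 + 5*w^2 - w - 5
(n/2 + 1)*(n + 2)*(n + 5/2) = n^3/2 + 13*n^2/4 + 7*n + 5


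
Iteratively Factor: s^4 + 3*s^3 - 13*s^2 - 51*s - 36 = (s + 1)*(s^3 + 2*s^2 - 15*s - 36) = (s + 1)*(s + 3)*(s^2 - s - 12) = (s - 4)*(s + 1)*(s + 3)*(s + 3)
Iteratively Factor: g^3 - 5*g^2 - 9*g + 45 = (g + 3)*(g^2 - 8*g + 15) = (g - 3)*(g + 3)*(g - 5)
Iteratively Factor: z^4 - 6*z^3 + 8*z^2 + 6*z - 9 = (z - 3)*(z^3 - 3*z^2 - z + 3) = (z - 3)*(z - 1)*(z^2 - 2*z - 3) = (z - 3)*(z - 1)*(z + 1)*(z - 3)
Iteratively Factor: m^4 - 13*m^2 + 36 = (m + 3)*(m^3 - 3*m^2 - 4*m + 12) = (m - 2)*(m + 3)*(m^2 - m - 6) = (m - 3)*(m - 2)*(m + 3)*(m + 2)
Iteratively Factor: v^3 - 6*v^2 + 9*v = (v)*(v^2 - 6*v + 9) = v*(v - 3)*(v - 3)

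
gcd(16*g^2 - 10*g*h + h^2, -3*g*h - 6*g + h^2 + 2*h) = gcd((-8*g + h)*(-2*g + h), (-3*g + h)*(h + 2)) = 1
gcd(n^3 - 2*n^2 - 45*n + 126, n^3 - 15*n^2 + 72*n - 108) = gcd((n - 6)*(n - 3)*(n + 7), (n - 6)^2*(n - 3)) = n^2 - 9*n + 18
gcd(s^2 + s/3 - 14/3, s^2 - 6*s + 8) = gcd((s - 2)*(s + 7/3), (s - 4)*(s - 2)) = s - 2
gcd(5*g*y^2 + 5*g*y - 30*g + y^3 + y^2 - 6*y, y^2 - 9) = y + 3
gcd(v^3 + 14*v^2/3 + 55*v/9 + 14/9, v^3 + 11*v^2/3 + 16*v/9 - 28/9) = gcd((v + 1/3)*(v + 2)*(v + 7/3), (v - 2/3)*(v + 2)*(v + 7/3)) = v^2 + 13*v/3 + 14/3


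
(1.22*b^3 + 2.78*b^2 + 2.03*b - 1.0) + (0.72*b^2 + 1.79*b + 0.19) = 1.22*b^3 + 3.5*b^2 + 3.82*b - 0.81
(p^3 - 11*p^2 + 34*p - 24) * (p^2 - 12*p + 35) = p^5 - 23*p^4 + 201*p^3 - 817*p^2 + 1478*p - 840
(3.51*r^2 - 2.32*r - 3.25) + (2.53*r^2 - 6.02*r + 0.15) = 6.04*r^2 - 8.34*r - 3.1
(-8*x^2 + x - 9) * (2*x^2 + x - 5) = -16*x^4 - 6*x^3 + 23*x^2 - 14*x + 45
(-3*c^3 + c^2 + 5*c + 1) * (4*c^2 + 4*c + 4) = -12*c^5 - 8*c^4 + 12*c^3 + 28*c^2 + 24*c + 4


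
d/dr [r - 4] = 1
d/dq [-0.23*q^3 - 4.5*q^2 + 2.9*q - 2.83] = -0.69*q^2 - 9.0*q + 2.9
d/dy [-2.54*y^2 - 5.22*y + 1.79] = -5.08*y - 5.22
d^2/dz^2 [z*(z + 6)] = 2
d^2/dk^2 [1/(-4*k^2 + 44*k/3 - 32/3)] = 3*(9*k^2 - 33*k - (6*k - 11)^2 + 24)/(2*(3*k^2 - 11*k + 8)^3)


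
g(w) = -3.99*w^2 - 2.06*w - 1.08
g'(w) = -7.98*w - 2.06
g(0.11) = -1.35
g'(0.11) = -2.94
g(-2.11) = -14.50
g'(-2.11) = 14.78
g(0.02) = -1.12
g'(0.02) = -2.22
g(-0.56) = -1.18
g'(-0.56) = 2.41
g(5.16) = -117.95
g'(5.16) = -43.24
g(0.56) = -3.48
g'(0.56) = -6.53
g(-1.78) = -10.06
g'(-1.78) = 12.14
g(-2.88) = -28.24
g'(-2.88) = 20.92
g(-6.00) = -132.36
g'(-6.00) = 45.82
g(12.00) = -600.36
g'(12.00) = -97.82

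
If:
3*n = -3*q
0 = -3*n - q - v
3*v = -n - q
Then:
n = 0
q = 0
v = 0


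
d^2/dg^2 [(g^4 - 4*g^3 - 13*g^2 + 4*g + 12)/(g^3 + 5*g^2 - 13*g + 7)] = 30*(3*g^3 - 15*g^2 - 27*g - 89)/(g^6 + 18*g^5 + 87*g^4 - 36*g^3 - 609*g^2 + 882*g - 343)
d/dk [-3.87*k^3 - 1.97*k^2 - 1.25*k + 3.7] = -11.61*k^2 - 3.94*k - 1.25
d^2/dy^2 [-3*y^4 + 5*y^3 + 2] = 6*y*(5 - 6*y)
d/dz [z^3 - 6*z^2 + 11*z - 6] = 3*z^2 - 12*z + 11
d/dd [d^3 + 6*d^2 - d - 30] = 3*d^2 + 12*d - 1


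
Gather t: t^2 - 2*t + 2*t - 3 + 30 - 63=t^2 - 36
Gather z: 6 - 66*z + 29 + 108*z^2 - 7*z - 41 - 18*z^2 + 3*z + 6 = 90*z^2 - 70*z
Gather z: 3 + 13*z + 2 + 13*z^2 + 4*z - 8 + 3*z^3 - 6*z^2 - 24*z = 3*z^3 + 7*z^2 - 7*z - 3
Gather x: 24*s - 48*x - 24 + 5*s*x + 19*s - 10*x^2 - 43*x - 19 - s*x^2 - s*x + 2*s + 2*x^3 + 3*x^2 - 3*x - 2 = 45*s + 2*x^3 + x^2*(-s - 7) + x*(4*s - 94) - 45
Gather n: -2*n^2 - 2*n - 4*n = -2*n^2 - 6*n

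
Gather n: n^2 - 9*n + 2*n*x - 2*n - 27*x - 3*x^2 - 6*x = n^2 + n*(2*x - 11) - 3*x^2 - 33*x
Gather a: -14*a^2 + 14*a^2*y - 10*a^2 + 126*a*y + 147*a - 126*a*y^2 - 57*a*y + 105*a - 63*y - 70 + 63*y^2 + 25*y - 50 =a^2*(14*y - 24) + a*(-126*y^2 + 69*y + 252) + 63*y^2 - 38*y - 120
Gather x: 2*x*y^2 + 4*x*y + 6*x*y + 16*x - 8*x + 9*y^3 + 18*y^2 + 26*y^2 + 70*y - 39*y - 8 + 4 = x*(2*y^2 + 10*y + 8) + 9*y^3 + 44*y^2 + 31*y - 4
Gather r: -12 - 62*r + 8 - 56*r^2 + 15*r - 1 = -56*r^2 - 47*r - 5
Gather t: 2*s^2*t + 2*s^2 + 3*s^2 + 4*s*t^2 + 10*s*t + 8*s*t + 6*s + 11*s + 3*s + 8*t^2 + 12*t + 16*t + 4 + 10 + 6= 5*s^2 + 20*s + t^2*(4*s + 8) + t*(2*s^2 + 18*s + 28) + 20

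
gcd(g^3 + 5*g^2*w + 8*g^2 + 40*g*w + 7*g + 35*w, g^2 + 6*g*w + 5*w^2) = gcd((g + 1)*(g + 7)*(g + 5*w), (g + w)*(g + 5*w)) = g + 5*w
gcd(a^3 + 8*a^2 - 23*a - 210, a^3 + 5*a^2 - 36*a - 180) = a + 6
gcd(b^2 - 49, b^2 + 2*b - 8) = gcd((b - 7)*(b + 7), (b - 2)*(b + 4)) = 1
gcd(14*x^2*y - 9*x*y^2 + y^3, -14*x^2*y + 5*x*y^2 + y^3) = 2*x*y - y^2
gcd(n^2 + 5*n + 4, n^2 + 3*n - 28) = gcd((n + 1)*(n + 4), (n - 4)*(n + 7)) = 1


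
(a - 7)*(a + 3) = a^2 - 4*a - 21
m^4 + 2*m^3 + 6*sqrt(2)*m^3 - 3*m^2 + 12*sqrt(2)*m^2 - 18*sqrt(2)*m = m*(m - 1)*(m + 3)*(m + 6*sqrt(2))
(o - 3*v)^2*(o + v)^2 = o^4 - 4*o^3*v - 2*o^2*v^2 + 12*o*v^3 + 9*v^4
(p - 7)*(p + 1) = p^2 - 6*p - 7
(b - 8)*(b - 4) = b^2 - 12*b + 32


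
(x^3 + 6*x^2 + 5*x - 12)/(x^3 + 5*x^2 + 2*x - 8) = (x + 3)/(x + 2)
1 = 1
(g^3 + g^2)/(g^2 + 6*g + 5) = g^2/(g + 5)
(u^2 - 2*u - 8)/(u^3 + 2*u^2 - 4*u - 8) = (u - 4)/(u^2 - 4)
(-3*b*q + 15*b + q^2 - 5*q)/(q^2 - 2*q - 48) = (3*b*q - 15*b - q^2 + 5*q)/(-q^2 + 2*q + 48)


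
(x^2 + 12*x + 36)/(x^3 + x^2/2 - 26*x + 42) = 2*(x + 6)/(2*x^2 - 11*x + 14)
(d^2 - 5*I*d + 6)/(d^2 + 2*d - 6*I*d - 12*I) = (d + I)/(d + 2)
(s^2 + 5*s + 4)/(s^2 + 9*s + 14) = (s^2 + 5*s + 4)/(s^2 + 9*s + 14)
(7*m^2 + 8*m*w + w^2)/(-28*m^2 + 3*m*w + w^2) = (m + w)/(-4*m + w)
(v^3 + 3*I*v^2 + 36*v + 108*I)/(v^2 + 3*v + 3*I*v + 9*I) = (v^2 + 36)/(v + 3)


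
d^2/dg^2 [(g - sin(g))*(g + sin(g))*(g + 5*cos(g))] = -5*g^2*cos(g) - 20*g*sin(g) - 2*g*cos(2*g) + 6*g - 2*sin(2*g) + 45*cos(g)/4 - 45*cos(3*g)/4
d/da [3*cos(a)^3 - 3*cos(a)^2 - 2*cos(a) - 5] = (-9*cos(a)^2 + 6*cos(a) + 2)*sin(a)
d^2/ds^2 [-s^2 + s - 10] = -2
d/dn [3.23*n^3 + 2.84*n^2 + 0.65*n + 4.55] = 9.69*n^2 + 5.68*n + 0.65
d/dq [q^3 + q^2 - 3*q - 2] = 3*q^2 + 2*q - 3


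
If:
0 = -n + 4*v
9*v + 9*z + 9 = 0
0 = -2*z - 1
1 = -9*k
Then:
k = -1/9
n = -2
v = -1/2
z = -1/2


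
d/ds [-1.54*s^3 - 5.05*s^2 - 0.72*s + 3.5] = -4.62*s^2 - 10.1*s - 0.72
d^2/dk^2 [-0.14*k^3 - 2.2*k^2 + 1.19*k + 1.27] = -0.84*k - 4.4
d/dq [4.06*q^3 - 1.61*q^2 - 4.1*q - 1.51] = 12.18*q^2 - 3.22*q - 4.1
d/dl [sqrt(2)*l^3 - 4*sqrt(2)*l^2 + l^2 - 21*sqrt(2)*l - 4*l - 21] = 3*sqrt(2)*l^2 - 8*sqrt(2)*l + 2*l - 21*sqrt(2) - 4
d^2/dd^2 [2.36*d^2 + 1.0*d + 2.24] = 4.72000000000000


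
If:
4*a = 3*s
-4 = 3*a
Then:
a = -4/3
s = -16/9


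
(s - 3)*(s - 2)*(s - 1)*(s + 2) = s^4 - 4*s^3 - s^2 + 16*s - 12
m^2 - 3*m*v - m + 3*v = (m - 1)*(m - 3*v)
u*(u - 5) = u^2 - 5*u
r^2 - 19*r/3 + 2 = (r - 6)*(r - 1/3)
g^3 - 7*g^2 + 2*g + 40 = (g - 5)*(g - 4)*(g + 2)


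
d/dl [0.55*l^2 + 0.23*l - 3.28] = 1.1*l + 0.23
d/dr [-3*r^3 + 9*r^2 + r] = -9*r^2 + 18*r + 1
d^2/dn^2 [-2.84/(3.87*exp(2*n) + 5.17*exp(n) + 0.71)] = (-2.84*(7.74*exp(n) + 5.17)*(15.48*exp(n) + 10.34)*exp(n) + (43.9632*exp(n) + 14.6828)*(3.87*exp(2*n) + 5.17*exp(n) + 0.71))*exp(n)/(3.87*exp(2*n) + 5.17*exp(n) + 0.71)^3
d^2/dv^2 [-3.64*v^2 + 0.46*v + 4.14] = -7.28000000000000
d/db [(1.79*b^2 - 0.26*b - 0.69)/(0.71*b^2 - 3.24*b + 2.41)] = (-5.615*b^2 + 9.6076*b - 2.8622)/(0.5041*b^4 - 4.6008*b^3 + 13.9198*b^2 - 15.6168*b + 5.8081)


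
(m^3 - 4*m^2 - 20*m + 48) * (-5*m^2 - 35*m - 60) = -5*m^5 - 15*m^4 + 180*m^3 + 700*m^2 - 480*m - 2880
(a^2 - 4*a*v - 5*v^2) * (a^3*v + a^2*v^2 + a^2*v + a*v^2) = a^5*v - 3*a^4*v^2 + a^4*v - 9*a^3*v^3 - 3*a^3*v^2 - 5*a^2*v^4 - 9*a^2*v^3 - 5*a*v^4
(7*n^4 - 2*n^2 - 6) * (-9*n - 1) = -63*n^5 - 7*n^4 + 18*n^3 + 2*n^2 + 54*n + 6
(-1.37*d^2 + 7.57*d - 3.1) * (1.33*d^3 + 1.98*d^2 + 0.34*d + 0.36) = -1.8221*d^5 + 7.3555*d^4 + 10.3998*d^3 - 4.0574*d^2 + 1.6712*d - 1.116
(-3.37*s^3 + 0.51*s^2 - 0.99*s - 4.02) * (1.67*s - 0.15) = -5.6279*s^4 + 1.3572*s^3 - 1.7298*s^2 - 6.5649*s + 0.603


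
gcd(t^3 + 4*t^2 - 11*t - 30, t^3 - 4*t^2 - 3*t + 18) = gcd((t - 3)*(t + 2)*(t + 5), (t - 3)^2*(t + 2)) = t^2 - t - 6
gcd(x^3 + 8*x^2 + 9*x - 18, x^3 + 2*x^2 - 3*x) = x^2 + 2*x - 3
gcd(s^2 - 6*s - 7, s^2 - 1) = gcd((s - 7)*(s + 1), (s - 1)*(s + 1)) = s + 1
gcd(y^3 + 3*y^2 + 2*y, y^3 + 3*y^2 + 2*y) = y^3 + 3*y^2 + 2*y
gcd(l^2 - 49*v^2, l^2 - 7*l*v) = -l + 7*v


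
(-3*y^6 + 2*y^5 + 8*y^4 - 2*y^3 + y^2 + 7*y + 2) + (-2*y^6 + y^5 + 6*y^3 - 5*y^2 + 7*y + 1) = -5*y^6 + 3*y^5 + 8*y^4 + 4*y^3 - 4*y^2 + 14*y + 3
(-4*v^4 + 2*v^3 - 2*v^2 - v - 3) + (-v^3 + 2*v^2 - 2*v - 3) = -4*v^4 + v^3 - 3*v - 6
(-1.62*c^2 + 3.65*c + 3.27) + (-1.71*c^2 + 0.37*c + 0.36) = -3.33*c^2 + 4.02*c + 3.63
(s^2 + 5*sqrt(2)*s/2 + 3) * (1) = s^2 + 5*sqrt(2)*s/2 + 3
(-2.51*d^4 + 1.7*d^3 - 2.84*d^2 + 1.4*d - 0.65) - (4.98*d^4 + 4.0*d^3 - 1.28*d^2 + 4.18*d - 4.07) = -7.49*d^4 - 2.3*d^3 - 1.56*d^2 - 2.78*d + 3.42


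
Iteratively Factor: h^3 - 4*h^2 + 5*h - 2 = (h - 2)*(h^2 - 2*h + 1) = (h - 2)*(h - 1)*(h - 1)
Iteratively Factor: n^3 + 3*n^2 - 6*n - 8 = (n + 4)*(n^2 - n - 2) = (n + 1)*(n + 4)*(n - 2)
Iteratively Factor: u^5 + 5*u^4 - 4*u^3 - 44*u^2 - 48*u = (u)*(u^4 + 5*u^3 - 4*u^2 - 44*u - 48) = u*(u + 2)*(u^3 + 3*u^2 - 10*u - 24) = u*(u + 2)^2*(u^2 + u - 12) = u*(u + 2)^2*(u + 4)*(u - 3)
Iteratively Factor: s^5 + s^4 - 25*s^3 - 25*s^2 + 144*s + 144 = (s + 3)*(s^4 - 2*s^3 - 19*s^2 + 32*s + 48) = (s + 1)*(s + 3)*(s^3 - 3*s^2 - 16*s + 48) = (s - 4)*(s + 1)*(s + 3)*(s^2 + s - 12) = (s - 4)*(s + 1)*(s + 3)*(s + 4)*(s - 3)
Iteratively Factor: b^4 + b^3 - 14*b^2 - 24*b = (b)*(b^3 + b^2 - 14*b - 24) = b*(b - 4)*(b^2 + 5*b + 6) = b*(b - 4)*(b + 2)*(b + 3)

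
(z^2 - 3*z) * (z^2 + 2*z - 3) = z^4 - z^3 - 9*z^2 + 9*z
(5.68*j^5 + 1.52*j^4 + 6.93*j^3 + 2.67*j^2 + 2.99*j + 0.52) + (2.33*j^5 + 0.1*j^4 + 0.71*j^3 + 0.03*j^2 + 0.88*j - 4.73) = 8.01*j^5 + 1.62*j^4 + 7.64*j^3 + 2.7*j^2 + 3.87*j - 4.21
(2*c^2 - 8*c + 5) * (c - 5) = 2*c^3 - 18*c^2 + 45*c - 25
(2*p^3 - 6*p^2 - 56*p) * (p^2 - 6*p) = 2*p^5 - 18*p^4 - 20*p^3 + 336*p^2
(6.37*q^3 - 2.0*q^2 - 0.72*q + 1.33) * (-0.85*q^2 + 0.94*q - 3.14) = -5.4145*q^5 + 7.6878*q^4 - 21.2698*q^3 + 4.4727*q^2 + 3.511*q - 4.1762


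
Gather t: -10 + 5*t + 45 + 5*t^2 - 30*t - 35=5*t^2 - 25*t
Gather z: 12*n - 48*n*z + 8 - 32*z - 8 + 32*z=-48*n*z + 12*n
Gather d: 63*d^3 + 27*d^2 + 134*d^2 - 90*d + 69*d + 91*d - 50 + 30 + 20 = 63*d^3 + 161*d^2 + 70*d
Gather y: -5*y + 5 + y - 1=4 - 4*y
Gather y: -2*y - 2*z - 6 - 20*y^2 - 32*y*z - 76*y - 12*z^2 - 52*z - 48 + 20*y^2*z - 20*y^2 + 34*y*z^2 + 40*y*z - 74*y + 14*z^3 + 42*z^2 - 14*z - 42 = y^2*(20*z - 40) + y*(34*z^2 + 8*z - 152) + 14*z^3 + 30*z^2 - 68*z - 96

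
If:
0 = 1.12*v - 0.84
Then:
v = 0.75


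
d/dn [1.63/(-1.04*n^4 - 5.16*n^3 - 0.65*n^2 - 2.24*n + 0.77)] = (6.7808*n^3 + 25.2324*n^2 + 2.119*n + 3.6512)/(1.04*n^4 + 5.16*n^3 + 0.65*n^2 + 2.24*n - 0.77)^2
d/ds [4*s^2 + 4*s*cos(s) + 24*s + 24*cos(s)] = -4*s*sin(s) + 8*s - 24*sin(s) + 4*cos(s) + 24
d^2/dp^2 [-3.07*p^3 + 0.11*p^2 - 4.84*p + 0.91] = 0.22 - 18.42*p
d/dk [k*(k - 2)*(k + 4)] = 3*k^2 + 4*k - 8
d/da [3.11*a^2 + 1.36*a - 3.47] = 6.22*a + 1.36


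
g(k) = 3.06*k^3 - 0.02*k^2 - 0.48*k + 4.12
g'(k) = 9.18*k^2 - 0.04*k - 0.48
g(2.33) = 41.60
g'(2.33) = 49.26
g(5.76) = 585.47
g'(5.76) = 303.86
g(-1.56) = -6.80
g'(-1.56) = 21.92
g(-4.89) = -351.82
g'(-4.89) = 219.23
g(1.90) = 24.12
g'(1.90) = 32.58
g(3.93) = 187.66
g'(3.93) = 141.15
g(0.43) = 4.15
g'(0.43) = 1.20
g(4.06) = 206.63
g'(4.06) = 150.68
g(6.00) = 661.48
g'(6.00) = 329.76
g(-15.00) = -10320.68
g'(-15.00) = 2065.62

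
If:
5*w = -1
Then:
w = -1/5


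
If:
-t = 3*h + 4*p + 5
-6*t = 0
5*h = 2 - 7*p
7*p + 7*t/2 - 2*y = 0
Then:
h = -43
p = 31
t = 0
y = 217/2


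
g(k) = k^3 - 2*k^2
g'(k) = 3*k^2 - 4*k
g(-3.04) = -46.58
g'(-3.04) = 39.88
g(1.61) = -1.01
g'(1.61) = 1.34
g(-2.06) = -17.23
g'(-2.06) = 20.97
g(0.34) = -0.19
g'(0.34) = -1.01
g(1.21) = -1.16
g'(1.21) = -0.45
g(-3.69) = -77.48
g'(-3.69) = 55.61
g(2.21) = 1.03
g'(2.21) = 5.81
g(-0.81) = -1.84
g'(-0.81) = 5.21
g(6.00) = 144.00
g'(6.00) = 84.00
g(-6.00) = -288.00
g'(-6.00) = 132.00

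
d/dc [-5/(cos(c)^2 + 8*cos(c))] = -10*(cos(c) + 4)*sin(c)/((cos(c) + 8)^2*cos(c)^2)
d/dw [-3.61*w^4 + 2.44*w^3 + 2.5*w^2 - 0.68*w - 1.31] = -14.44*w^3 + 7.32*w^2 + 5.0*w - 0.68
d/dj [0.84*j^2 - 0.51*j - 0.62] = 1.68*j - 0.51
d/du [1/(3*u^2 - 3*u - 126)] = (1 - 2*u)/(3*(-u^2 + u + 42)^2)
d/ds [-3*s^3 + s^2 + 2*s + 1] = -9*s^2 + 2*s + 2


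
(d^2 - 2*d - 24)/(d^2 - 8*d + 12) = (d + 4)/(d - 2)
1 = 1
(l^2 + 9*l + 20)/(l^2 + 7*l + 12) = (l + 5)/(l + 3)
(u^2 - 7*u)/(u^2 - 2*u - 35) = u/(u + 5)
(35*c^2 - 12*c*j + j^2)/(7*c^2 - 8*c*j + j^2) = (5*c - j)/(c - j)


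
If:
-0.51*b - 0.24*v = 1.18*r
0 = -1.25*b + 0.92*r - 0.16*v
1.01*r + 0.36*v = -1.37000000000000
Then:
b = 1.17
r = 0.62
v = -5.56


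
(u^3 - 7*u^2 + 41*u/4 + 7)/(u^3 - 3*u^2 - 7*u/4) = (u - 4)/u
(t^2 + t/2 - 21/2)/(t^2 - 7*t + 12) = (t + 7/2)/(t - 4)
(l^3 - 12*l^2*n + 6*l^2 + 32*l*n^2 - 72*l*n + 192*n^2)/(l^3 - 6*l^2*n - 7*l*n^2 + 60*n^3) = (l^2 - 8*l*n + 6*l - 48*n)/(l^2 - 2*l*n - 15*n^2)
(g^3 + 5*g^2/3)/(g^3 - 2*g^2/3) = (3*g + 5)/(3*g - 2)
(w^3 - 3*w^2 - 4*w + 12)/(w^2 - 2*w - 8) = (w^2 - 5*w + 6)/(w - 4)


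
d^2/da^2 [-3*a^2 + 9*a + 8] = -6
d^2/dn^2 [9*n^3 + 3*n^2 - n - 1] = 54*n + 6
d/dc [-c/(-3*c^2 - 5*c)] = -3/(3*c + 5)^2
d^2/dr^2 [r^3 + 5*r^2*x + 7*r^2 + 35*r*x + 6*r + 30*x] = 6*r + 10*x + 14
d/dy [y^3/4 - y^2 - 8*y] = 3*y^2/4 - 2*y - 8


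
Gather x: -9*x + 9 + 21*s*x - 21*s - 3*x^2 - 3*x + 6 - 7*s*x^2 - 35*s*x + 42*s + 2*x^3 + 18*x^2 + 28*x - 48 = 21*s + 2*x^3 + x^2*(15 - 7*s) + x*(16 - 14*s) - 33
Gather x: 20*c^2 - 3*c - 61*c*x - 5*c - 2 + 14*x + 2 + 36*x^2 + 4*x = 20*c^2 - 8*c + 36*x^2 + x*(18 - 61*c)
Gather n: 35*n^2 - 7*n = 35*n^2 - 7*n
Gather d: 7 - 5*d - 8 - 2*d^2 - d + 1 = -2*d^2 - 6*d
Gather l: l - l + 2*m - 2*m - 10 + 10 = 0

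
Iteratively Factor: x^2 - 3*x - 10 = (x - 5)*(x + 2)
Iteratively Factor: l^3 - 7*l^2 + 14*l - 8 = (l - 4)*(l^2 - 3*l + 2) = (l - 4)*(l - 2)*(l - 1)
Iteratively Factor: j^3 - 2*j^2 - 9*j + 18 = (j - 2)*(j^2 - 9) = (j - 2)*(j + 3)*(j - 3)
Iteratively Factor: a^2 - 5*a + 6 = (a - 2)*(a - 3)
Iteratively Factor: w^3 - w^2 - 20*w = (w + 4)*(w^2 - 5*w) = w*(w + 4)*(w - 5)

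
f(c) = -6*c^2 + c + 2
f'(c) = 1 - 12*c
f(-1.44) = -11.88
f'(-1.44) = 18.28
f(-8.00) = -390.00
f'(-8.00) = 97.00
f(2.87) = -44.55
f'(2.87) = -33.44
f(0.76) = -0.71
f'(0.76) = -8.12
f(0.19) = 1.97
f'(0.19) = -1.28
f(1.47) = -9.50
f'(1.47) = -16.64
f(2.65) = -37.48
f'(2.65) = -30.80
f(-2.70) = -44.44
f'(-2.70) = 33.40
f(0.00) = 2.00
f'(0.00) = 1.00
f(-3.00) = -55.00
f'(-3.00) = 37.00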